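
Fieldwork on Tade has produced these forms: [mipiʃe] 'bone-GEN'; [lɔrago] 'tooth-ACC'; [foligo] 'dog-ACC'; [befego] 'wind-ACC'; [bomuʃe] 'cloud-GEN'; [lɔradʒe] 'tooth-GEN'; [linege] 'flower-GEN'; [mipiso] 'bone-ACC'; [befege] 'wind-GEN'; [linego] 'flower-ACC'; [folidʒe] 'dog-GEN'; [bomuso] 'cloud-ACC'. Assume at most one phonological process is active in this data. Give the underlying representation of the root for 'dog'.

In [foligo] and [folidʒe] the final segment of 'dog' alternates: [g] ~ [dʒ].
If /g/ were underlying and a rule turned it into [dʒ] before the GEN suffix, 'flower' would also alternate; but it has [g] in both [linego] and [linege].
The underlying segment must be /dʒ/; palato-alveolar /dʒ/ and /ʃ/ become [g] and [s] when no front vowel follows, yielding [g] there.

/folidʒ/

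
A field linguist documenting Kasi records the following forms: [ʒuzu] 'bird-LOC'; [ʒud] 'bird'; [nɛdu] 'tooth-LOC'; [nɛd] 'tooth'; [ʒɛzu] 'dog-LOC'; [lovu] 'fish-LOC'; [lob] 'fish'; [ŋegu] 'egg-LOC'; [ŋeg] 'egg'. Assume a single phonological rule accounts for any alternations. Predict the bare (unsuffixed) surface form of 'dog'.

The root 'bird' surfaces as [ʒuzu] and [ʒud], with a stem-final [z] ~ [d] alternation.
The stem 'tooth' ([nɛdu], [nɛd]) shows [d] unchanged in both environments, so [d] cannot be basic with [z] derived before the LOC suffix.
The alternation reflects word-final hardening: voiced fricatives become stops word-finally. /z/ is underlying.
From [ʒɛzu] the stem 'dog' is /ʒɛz/; word-finally this yields [ʒɛd].

[ʒɛd]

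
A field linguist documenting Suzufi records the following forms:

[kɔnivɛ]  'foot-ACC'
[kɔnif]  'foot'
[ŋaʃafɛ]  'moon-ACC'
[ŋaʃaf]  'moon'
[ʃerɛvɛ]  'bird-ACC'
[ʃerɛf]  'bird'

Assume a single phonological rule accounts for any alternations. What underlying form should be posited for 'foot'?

In [kɔnivɛ] and [kɔnif] the final segment of 'foot' alternates: [v] ~ [f].
The stem 'moon' ([ŋaʃafɛ], [ŋaʃaf]) shows [f] unchanged in both environments, so [f] cannot be basic with [v] derived before the ACC suffix.
So /v/ is underlying, and a rule of word-final obstruent devoicing — voiced obstruents become voiceless word-finally — gives [f].
The underlying form of 'foot' is therefore /kɔniv/.

/kɔniv/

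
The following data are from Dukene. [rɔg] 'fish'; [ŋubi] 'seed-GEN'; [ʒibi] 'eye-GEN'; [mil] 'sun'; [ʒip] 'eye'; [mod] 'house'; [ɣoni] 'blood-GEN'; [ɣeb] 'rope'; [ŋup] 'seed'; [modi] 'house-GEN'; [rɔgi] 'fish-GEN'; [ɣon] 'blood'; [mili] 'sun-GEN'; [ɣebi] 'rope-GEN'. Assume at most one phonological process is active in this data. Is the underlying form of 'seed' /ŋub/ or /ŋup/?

/ŋup/

In [ŋup] and [ŋubi] the final segment of 'seed' alternates: [p] ~ [b].
But 'rope' keeps [b] in both environments ([ɣeb], [ɣebi]), so there is no rule changing /b/ to [p] in isolation.
So /p/ is underlying, and a rule of intervocalic voicing — voiceless stops become voiced between vowels — gives [b].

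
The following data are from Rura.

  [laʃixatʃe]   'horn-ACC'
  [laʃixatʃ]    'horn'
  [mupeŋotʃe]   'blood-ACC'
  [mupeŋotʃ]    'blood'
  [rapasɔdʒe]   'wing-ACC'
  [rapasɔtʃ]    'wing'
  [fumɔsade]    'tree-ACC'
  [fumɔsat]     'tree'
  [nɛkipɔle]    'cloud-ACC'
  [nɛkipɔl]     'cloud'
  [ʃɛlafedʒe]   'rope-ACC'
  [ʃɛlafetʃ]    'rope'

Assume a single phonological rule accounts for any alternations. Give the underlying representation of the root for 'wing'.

The root 'wing' surfaces as [rapasɔdʒe] and [rapasɔtʃ], with a stem-final [dʒ] ~ [tʃ] alternation.
The stem 'horn' ([laʃixatʃe], [laʃixatʃ]) shows [tʃ] unchanged in both environments, so [tʃ] cannot be basic with [dʒ] derived before the ACC suffix.
So /dʒ/ is underlying, and a rule of word-final obstruent devoicing — voiced obstruents become voiceless word-finally — gives [tʃ].

/rapasɔdʒ/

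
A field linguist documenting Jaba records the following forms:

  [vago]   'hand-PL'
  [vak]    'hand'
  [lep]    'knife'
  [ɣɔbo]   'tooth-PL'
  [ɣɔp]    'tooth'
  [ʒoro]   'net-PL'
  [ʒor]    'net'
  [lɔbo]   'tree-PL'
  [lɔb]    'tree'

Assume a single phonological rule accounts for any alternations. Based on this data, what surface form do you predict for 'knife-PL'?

[lebo]

'tooth' shows [b] ~ [p] at the end of the stem ([ɣɔbo] vs [ɣɔp]).
If /b/ were underlying and a rule turned it into [p] in isolation, 'tree' would also alternate; but it has [b] in both [lɔbo] and [lɔb].
Therefore /p/ is basic and [b] is derived by intervocalic voicing (voiceless stops become voiced between vowels).
From [lep] the stem 'knife' is /lep/; between vowels this yields [lebo].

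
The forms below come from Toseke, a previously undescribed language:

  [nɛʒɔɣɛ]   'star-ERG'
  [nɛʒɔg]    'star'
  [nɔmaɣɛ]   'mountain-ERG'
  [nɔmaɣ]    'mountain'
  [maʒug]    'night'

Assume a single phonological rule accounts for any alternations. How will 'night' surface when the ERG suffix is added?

The root 'star' surfaces as [nɛʒɔɣɛ] and [nɛʒɔg], with a stem-final [ɣ] ~ [g] alternation.
But 'mountain' keeps [ɣ] in both environments ([nɔmaɣɛ], [nɔmaɣ]), so there is no rule changing /ɣ/ to [g] in isolation.
The underlying segment must be /g/; voiced stops become fricatives between vowels, yielding [ɣ] there.
The one attested form of 'night', [maʒug], shows underlying /maʒug/. Applying the same rule between vowels gives [maʒuɣɛ].

[maʒuɣɛ]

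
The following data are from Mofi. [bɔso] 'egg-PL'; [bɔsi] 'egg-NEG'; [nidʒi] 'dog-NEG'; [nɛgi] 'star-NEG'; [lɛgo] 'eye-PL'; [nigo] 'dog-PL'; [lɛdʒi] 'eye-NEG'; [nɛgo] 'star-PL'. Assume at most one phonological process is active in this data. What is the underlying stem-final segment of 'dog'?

The stem for 'dog' ends in [g] in [nigo] but [dʒ] in [nidʒi].
If /g/ were underlying and a rule turned it into [dʒ] before the NEG suffix, 'star' would also alternate; but it has [g] in both [nɛgo] and [nɛgi].
So /dʒ/ is underlying, and a rule of depalatalization — palato-alveolar /dʒ/ becomes [g] when no front vowel follows — gives [g].

/dʒ/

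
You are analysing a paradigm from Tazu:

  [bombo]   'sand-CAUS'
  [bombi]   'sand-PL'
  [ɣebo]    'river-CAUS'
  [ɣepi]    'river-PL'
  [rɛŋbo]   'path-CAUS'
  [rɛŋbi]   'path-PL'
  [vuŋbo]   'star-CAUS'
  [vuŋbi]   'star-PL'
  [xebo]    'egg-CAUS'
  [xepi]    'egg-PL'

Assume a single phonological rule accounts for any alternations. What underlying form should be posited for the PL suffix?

/-pi/

The PL suffix surfaces as [-bi] and [-pi], depending on the final segment of the stem.
By contrast the CAUS suffix keeps its initial [b] throughout — that segment must be underlying.
The PL suffix is therefore /-pi/ underlyingly, with post-nasal voicing: voiceless stops become voiced after a nasal.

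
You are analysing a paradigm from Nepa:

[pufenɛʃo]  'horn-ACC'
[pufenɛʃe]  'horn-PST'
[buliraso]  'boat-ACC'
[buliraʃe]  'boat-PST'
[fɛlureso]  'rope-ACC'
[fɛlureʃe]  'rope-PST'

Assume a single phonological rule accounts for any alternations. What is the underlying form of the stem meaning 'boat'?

/buliras/

'boat' shows [s] ~ [ʃ] at the end of the stem ([buliraso] vs [buliraʃe]).
Compare 'horn', with invariant [ʃ] in [pufenɛʃo] and [pufenɛʃe]: an analysis with underlying /ʃ/ and a rule producing [s] before the ACC suffix would wrongly predict alternation here too.
The underlying segment must be /s/; /s/ becomes palato-alveolar [ʃ] before a front vowel, yielding [ʃ] there.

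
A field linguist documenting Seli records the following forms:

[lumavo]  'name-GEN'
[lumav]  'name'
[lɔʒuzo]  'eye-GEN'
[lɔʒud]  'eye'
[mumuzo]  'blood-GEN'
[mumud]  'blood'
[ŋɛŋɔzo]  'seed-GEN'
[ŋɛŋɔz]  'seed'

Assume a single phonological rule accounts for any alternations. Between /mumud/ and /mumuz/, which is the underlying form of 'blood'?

/mumud/

The root 'blood' surfaces as [mumuzo] and [mumud], with a stem-final [z] ~ [d] alternation.
Compare 'seed', with invariant [z] in [ŋɛŋɔzo] and [ŋɛŋɔz]: an analysis with underlying /z/ and a rule producing [d] in isolation would wrongly predict alternation here too.
The alternation reflects intervocalic spirantization: voiced stops become fricatives between vowels. /d/ is underlying.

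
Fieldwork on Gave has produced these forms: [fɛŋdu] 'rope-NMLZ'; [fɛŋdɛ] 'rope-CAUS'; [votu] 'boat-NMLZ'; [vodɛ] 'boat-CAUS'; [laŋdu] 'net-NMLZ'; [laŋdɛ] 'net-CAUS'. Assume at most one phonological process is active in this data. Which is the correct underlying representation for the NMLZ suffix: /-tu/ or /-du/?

The NMLZ suffix surfaces as [-du] and [-tu], depending on the final segment of the stem.
The CAUS suffix, which begins with [d], is invariant after every stem; so [d] is not altered by any rule here.
So the underlying form is /-tu/, and voiceless stops become voiced after a nasal.

/-tu/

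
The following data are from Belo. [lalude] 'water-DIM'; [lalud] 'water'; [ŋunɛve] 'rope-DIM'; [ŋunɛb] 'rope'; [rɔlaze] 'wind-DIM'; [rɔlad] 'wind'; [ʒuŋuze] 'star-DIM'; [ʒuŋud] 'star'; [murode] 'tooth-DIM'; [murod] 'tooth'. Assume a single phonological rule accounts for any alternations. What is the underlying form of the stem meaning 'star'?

The root 'star' surfaces as [ʒuŋuze] and [ʒuŋud], with a stem-final [z] ~ [d] alternation.
The stem 'tooth' ([murode], [murod]) shows [d] unchanged in both environments, so [d] cannot be basic with [z] derived before the DIM suffix.
So /z/ is underlying, and a rule of word-final hardening — voiced fricatives become stops word-finally — gives [d].
Hence 'star' is /ʒuŋuz/ underlyingly.

/ʒuŋuz/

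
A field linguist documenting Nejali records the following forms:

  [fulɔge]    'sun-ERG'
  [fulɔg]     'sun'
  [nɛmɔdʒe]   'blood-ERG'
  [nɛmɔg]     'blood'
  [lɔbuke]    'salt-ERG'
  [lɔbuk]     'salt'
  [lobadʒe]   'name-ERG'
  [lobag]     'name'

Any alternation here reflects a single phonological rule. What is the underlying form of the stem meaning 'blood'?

/nɛmɔdʒ/

The stem for 'blood' ends in [dʒ] in [nɛmɔdʒe] but [g] in [nɛmɔg].
If /g/ were underlying and a rule turned it into [dʒ] before the ERG suffix, 'sun' would also alternate; but it has [g] in both [fulɔge] and [fulɔg].
Therefore /dʒ/ is basic and [g] is derived by depalatalization (palato-alveolar /dʒ/ becomes [g] when no front vowel follows).
So 'blood' = /nɛmɔdʒ/.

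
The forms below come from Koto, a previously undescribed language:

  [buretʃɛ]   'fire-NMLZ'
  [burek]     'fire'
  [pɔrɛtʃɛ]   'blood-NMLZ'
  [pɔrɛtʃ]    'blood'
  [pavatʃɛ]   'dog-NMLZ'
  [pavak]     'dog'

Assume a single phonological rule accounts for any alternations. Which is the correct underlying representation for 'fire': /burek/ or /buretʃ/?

/burek/

In [buretʃɛ] and [burek] the final segment of 'fire' alternates: [tʃ] ~ [k].
If /tʃ/ were underlying and a rule turned it into [k] in isolation, 'blood' would also alternate; but it has [tʃ] in both [pɔrɛtʃɛ] and [pɔrɛtʃ].
The underlying segment must be /k/; /k/ becomes palato-alveolar [tʃ] before a front vowel, yielding [tʃ] there.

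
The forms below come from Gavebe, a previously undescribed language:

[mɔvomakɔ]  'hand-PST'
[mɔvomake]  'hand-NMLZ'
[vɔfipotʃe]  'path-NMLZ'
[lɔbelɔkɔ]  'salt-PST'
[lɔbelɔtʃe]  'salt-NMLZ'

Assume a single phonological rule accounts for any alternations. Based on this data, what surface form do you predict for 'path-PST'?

[vɔfipokɔ]

The stem for 'salt' ends in [k] in [lɔbelɔkɔ] but [tʃ] in [lɔbelɔtʃe].
Compare 'hand', with invariant [k] in [mɔvomakɔ] and [mɔvomake]: an analysis with underlying /k/ and a rule producing [tʃ] before the NMLZ suffix would wrongly predict alternation here too.
Therefore /tʃ/ is basic and [k] is derived by depalatalization (palato-alveolar /tʃ/ becomes [k] when no front vowel follows).
From [vɔfipotʃe] the stem 'path' is /vɔfipotʃ/; when no front vowel follows this yields [vɔfipokɔ].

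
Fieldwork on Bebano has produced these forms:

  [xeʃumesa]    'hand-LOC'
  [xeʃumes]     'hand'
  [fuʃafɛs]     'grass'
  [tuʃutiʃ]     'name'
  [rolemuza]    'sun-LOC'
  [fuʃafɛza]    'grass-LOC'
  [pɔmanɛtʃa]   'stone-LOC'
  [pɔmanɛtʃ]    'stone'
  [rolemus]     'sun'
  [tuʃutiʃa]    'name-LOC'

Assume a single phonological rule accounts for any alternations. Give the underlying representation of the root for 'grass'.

/fuʃafɛz/

The root 'grass' surfaces as [fuʃafɛza] and [fuʃafɛs], with a stem-final [z] ~ [s] alternation.
But 'hand' keeps [s] in both environments ([xeʃumesa], [xeʃumes]), so there is no rule changing /s/ to [z] before the LOC suffix.
Therefore /z/ is basic and [s] is derived by word-final obstruent devoicing (voiced obstruents become voiceless word-finally).
So 'grass' = /fuʃafɛz/.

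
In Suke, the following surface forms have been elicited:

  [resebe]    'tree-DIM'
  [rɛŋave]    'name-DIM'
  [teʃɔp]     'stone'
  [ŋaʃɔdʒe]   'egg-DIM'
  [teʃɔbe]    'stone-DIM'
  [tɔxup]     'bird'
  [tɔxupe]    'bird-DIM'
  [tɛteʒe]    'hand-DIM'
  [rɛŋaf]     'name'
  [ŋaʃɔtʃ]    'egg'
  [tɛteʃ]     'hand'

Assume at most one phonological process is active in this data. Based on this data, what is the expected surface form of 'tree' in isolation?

[resep]

The root 'stone' surfaces as [teʃɔbe] and [teʃɔp], with a stem-final [b] ~ [p] alternation.
Compare 'bird', with invariant [p] in [tɔxupe] and [tɔxup]: an analysis with underlying /p/ and a rule producing [b] before the DIM suffix would wrongly predict alternation here too.
So /b/ is underlying, and a rule of word-final obstruent devoicing — voiced obstruents become voiceless word-finally — gives [p].
The one attested form of 'tree', [resebe], shows underlying /reseb/. Applying the same rule word-finally gives [resep].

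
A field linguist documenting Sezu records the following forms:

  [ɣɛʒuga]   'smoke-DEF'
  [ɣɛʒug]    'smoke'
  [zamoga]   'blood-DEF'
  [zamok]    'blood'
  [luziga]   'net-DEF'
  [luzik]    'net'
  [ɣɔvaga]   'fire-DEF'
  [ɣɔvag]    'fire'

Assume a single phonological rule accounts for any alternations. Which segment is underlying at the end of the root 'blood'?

'blood' shows [g] ~ [k] at the end of the stem ([zamoga] vs [zamok]).
Compare 'smoke', with invariant [g] in [ɣɛʒuga] and [ɣɛʒug]: an analysis with underlying /g/ and a rule producing [k] in isolation would wrongly predict alternation here too.
The alternation reflects intervocalic voicing: voiceless stops become voiced between vowels. /k/ is underlying.

/k/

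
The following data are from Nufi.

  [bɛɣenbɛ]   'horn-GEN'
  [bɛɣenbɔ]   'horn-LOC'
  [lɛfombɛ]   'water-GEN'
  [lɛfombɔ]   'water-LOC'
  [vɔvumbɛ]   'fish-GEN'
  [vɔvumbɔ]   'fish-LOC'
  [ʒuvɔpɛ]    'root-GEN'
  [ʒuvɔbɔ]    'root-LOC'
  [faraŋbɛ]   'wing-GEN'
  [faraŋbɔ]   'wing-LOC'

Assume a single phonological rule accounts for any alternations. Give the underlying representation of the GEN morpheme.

The GEN morpheme has two allomorphs, [-bɛ] and [-pɛ].
The LOC suffix, which begins with [b], is invariant after every stem; so [b] is not altered by any rule here.
The GEN suffix is therefore /-pɛ/ underlyingly, with post-nasal voicing: voiceless stops become voiced after a nasal.

/-pɛ/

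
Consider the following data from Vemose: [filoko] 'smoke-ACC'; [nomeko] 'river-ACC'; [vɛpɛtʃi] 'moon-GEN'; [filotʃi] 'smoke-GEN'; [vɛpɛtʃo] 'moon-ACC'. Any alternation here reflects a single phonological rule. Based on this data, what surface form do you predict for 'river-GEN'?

'smoke' shows [tʃ] ~ [k] at the end of the stem ([filotʃi] vs [filoko]).
But 'moon' keeps [tʃ] in both environments ([vɛpɛtʃi], [vɛpɛtʃo]), so there is no rule changing /tʃ/ to [k] before the ACC suffix.
So /k/ is underlying, and a rule of palatalization before a front vowel — /k/ becomes palato-alveolar [tʃ] before a front vowel — gives [tʃ].
The one attested form of 'river', [nomeko], shows underlying /nomek/. Applying the same rule before a front vowel gives [nometʃi].

[nometʃi]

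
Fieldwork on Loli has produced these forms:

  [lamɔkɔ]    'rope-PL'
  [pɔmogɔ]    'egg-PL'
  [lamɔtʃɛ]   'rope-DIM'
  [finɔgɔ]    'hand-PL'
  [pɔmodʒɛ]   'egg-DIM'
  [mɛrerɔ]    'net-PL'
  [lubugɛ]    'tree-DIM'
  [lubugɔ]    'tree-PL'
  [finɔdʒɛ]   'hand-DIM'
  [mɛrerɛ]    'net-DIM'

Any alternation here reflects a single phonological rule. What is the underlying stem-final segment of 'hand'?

The root 'hand' surfaces as [finɔdʒɛ] and [finɔgɔ], with a stem-final [dʒ] ~ [g] alternation.
If /g/ were underlying and a rule turned it into [dʒ] before the DIM suffix, 'tree' would also alternate; but it has [g] in both [lubugɛ] and [lubugɔ].
Therefore /dʒ/ is basic and [g] is derived by depalatalization (palato-alveolar /tʃ/ and /dʒ/ become [k] and [g] when no front vowel follows).

/dʒ/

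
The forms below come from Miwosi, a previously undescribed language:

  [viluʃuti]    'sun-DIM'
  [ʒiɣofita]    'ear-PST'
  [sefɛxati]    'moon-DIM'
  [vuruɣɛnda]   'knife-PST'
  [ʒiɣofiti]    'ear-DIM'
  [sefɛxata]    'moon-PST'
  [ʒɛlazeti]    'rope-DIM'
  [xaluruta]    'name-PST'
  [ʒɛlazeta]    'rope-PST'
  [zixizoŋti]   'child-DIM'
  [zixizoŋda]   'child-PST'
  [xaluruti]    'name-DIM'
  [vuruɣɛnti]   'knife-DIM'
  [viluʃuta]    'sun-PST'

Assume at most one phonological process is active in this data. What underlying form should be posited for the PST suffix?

/-da/

The PST suffix surfaces as [-da] and [-ta], depending on the final segment of the stem.
By contrast the DIM suffix keeps its initial [t] throughout — that segment must be underlying.
The PST suffix is therefore /-da/ underlyingly, with post-vocalic devoicing: voiced stops become voiceless after a vowel.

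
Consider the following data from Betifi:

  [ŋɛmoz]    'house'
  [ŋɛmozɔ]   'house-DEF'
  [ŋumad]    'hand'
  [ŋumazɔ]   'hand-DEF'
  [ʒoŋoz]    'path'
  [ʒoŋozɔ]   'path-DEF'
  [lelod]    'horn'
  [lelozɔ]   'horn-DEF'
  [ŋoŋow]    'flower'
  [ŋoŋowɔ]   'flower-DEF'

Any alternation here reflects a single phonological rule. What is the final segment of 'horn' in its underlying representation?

'horn' shows [d] ~ [z] at the end of the stem ([lelod] vs [lelozɔ]).
The stem 'path' ([ʒoŋoz], [ʒoŋozɔ]) shows [z] unchanged in both environments, so [z] cannot be basic with [d] derived in isolation.
The underlying segment must be /d/; voiced stops become fricatives between vowels, yielding [z] there.

/d/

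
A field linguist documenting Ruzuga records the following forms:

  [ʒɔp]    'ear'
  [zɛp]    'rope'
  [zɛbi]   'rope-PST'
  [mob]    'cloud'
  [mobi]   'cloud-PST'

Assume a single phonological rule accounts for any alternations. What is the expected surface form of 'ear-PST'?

[ʒɔbi]

The root 'rope' surfaces as [zɛp] and [zɛbi], with a stem-final [p] ~ [b] alternation.
If /b/ were underlying and a rule turned it into [p] in isolation, 'cloud' would also alternate; but it has [b] in both [mob] and [mobi].
The underlying segment must be /p/; voiceless stops become voiced between vowels, yielding [b] there.
The one attested form of 'ear', [ʒɔp], shows underlying /ʒɔp/. Applying the same rule between vowels gives [ʒɔbi].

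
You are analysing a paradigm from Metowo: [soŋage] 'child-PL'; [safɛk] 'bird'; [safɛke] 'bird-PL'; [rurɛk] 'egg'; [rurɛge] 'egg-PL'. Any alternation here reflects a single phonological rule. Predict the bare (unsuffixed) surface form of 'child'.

The stem for 'egg' ends in [k] in [rurɛk] but [g] in [rurɛge].
The stem 'bird' ([safɛk], [safɛke]) shows [k] unchanged in both environments, so [k] cannot be basic with [g] derived before the PL suffix.
So /g/ is underlying, and a rule of word-final obstruent devoicing — voiced obstruents become voiceless word-finally — gives [k].
The one attested form of 'child', [soŋage], shows underlying /soŋag/. Applying the same rule word-finally gives [soŋak].

[soŋak]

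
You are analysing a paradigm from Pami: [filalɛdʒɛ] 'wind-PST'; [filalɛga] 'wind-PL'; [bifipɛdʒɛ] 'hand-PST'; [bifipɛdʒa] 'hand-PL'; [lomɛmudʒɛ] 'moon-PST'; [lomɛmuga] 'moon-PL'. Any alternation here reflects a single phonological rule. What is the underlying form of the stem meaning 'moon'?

The root 'moon' surfaces as [lomɛmudʒɛ] and [lomɛmuga], with a stem-final [dʒ] ~ [g] alternation.
But 'hand' keeps [dʒ] in both environments ([bifipɛdʒɛ], [bifipɛdʒa]), so there is no rule changing /dʒ/ to [g] before the PL suffix.
So /g/ is underlying, and a rule of palatalization before a front vowel — /g/ becomes palato-alveolar [dʒ] before a front vowel — gives [dʒ].
Hence 'moon' is /lomɛmug/ underlyingly.

/lomɛmug/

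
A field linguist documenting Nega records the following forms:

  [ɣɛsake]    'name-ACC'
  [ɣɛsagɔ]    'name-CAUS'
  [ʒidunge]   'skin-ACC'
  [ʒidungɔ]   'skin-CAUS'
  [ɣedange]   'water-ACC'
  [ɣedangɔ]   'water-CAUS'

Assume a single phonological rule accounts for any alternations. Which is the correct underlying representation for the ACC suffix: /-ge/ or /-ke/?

The ACC suffix surfaces as [-ge] and [-ke], depending on the final segment of the stem.
By contrast the CAUS suffix keeps its initial [g] throughout — that segment must be underlying.
The ACC suffix is therefore /-ke/ underlyingly, with post-nasal voicing: voiceless stops become voiced after a nasal.

/-ke/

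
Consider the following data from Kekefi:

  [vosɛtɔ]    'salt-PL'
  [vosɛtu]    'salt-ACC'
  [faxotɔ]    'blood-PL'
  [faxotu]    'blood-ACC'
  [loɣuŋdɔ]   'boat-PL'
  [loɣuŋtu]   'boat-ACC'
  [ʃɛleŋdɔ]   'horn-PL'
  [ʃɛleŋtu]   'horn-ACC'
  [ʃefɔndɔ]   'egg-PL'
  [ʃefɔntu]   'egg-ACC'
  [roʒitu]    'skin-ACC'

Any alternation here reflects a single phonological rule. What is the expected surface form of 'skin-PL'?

The PL suffix surfaces as [-dɔ] and [-tɔ], depending on the final segment of the stem.
By contrast the ACC suffix keeps its initial [t] throughout — that segment must be underlying.
So the underlying form is /-dɔ/, and voiced stops become voiceless after a vowel.
After 'skin', which ends in a vowel, the suffix surfaces as [-tɔ], giving [roʒitɔ].

[roʒitɔ]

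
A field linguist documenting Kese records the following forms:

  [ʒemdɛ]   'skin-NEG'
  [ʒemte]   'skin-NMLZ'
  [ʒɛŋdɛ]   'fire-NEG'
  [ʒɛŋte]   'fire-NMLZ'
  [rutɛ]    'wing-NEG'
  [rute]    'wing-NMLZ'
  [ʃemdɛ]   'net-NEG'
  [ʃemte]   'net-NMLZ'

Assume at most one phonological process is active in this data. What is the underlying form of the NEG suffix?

The NEG morpheme has two allomorphs, [-dɛ] and [-tɛ].
The NMLZ suffix, which begins with [t], is invariant after every stem; so [t] is not altered by any rule here.
The NEG suffix is therefore /-dɛ/ underlyingly, with post-vocalic devoicing: voiced stops become voiceless after a vowel.

/-dɛ/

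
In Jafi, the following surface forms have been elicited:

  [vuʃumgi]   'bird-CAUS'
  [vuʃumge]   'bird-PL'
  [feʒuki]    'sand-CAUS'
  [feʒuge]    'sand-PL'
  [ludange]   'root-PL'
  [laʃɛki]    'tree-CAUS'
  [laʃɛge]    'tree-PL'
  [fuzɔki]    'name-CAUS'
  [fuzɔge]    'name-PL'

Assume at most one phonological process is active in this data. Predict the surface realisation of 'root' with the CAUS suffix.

The CAUS suffix surfaces as [-gi] and [-ki], depending on the final segment of the stem.
The PL suffix, which begins with [g], is invariant after every stem; so [g] is not altered by any rule here.
So the underlying form is /-ki/, and voiceless stops become voiced after a nasal.
After 'root', which ends in a nasal, the suffix surfaces as [-gi], giving [ludangi].

[ludangi]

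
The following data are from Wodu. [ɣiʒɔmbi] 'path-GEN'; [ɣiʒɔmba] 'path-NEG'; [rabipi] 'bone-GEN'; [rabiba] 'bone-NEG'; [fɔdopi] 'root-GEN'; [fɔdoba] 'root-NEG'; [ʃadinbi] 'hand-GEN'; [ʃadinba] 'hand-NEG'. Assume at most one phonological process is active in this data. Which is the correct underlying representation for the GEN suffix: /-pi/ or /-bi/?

/-pi/

The GEN suffix surfaces as [-bi] and [-pi], depending on the final segment of the stem.
By contrast the NEG suffix keeps its initial [b] throughout — that segment must be underlying.
So the underlying form is /-pi/, and voiceless stops become voiced after a nasal.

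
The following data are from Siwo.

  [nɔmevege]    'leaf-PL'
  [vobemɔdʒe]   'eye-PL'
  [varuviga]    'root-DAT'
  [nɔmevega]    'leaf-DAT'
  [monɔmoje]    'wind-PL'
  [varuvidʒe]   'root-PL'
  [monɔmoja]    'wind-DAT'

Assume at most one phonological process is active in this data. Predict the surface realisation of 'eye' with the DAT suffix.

[vobemɔga]

The root 'root' surfaces as [varuviga] and [varuvidʒe], with a stem-final [g] ~ [dʒ] alternation.
Compare 'leaf', with invariant [g] in [nɔmevega] and [nɔmevege]: an analysis with underlying /g/ and a rule producing [dʒ] before the PL suffix would wrongly predict alternation here too.
The underlying segment must be /dʒ/; palato-alveolar /dʒ/ becomes [g] when no front vowel follows, yielding [g] there.
The one attested form of 'eye', [vobemɔdʒe], shows underlying /vobemɔdʒ/. Applying the same rule when no front vowel follows gives [vobemɔga].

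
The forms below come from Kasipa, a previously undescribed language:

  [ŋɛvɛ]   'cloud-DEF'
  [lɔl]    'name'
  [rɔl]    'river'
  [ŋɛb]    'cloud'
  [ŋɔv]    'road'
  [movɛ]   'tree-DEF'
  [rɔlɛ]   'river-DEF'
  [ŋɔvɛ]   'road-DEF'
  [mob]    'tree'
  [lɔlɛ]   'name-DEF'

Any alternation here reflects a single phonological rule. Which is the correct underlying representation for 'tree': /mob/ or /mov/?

/mob/

The stem for 'tree' ends in [b] in [mob] but [v] in [movɛ].
But 'road' keeps [v] in both environments ([ŋɔv], [ŋɔvɛ]), so there is no rule changing /v/ to [b] in isolation.
The underlying segment must be /b/; voiced stops become fricatives between vowels, yielding [v] there.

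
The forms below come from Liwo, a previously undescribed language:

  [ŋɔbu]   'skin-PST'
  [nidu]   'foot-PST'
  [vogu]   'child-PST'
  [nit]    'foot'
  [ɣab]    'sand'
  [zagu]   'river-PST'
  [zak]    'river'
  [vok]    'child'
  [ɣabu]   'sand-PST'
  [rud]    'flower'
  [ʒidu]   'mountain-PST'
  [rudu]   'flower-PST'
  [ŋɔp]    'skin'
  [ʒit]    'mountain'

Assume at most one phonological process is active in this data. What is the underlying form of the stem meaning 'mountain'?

In [ʒidu] and [ʒit] the final segment of 'mountain' alternates: [d] ~ [t].
The stem 'flower' ([rudu], [rud]) shows [d] unchanged in both environments, so [d] cannot be basic with [t] derived in isolation.
The underlying segment must be /t/; voiceless stops become voiced between vowels, yielding [d] there.

/ʒit/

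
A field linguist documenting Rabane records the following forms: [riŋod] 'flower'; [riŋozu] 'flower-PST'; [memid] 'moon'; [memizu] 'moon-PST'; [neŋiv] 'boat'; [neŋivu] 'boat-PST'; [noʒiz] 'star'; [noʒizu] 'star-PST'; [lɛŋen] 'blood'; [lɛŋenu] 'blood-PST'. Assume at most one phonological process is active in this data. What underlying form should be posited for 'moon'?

/memid/

In [memid] and [memizu] the final segment of 'moon' alternates: [d] ~ [z].
The stem 'star' ([noʒiz], [noʒizu]) shows [z] unchanged in both environments, so [z] cannot be basic with [d] derived in isolation.
So /d/ is underlying, and a rule of intervocalic spirantization — voiced stops become fricatives between vowels — gives [z].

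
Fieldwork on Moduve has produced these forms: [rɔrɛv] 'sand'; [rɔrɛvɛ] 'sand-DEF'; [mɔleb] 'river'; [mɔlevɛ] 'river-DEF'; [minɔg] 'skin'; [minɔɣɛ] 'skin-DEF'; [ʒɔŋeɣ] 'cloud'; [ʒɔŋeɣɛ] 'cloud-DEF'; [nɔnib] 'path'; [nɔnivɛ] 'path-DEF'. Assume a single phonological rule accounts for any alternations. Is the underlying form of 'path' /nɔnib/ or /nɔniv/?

/nɔnib/

'path' shows [b] ~ [v] at the end of the stem ([nɔnib] vs [nɔnivɛ]).
If /v/ were underlying and a rule turned it into [b] in isolation, 'sand' would also alternate; but it has [v] in both [rɔrɛv] and [rɔrɛvɛ].
The alternation reflects intervocalic spirantization: voiced stops become fricatives between vowels. /b/ is underlying.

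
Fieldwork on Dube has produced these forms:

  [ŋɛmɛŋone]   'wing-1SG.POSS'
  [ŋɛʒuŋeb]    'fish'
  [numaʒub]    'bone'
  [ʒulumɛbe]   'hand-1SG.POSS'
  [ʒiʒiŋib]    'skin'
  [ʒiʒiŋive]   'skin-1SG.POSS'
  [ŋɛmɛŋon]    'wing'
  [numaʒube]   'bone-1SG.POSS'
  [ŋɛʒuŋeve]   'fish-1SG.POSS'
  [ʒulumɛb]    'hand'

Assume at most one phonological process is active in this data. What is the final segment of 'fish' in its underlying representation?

In [ŋɛʒuŋeve] and [ŋɛʒuŋeb] the final segment of 'fish' alternates: [v] ~ [b].
The stem 'bone' ([numaʒube], [numaʒub]) shows [b] unchanged in both environments, so [b] cannot be basic with [v] derived before the 1SG.POSS suffix.
The alternation reflects word-final hardening: voiced fricatives become stops word-finally. /v/ is underlying.

/v/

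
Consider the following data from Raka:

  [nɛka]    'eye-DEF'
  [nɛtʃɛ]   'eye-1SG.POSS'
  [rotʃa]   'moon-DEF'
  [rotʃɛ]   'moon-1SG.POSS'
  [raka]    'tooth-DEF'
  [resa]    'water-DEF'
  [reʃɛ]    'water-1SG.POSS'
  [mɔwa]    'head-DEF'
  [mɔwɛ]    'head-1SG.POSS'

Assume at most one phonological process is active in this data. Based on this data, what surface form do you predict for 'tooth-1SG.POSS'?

[ratʃɛ]

'eye' shows [k] ~ [tʃ] at the end of the stem ([nɛka] vs [nɛtʃɛ]).
If /tʃ/ were underlying and a rule turned it into [k] before the DEF suffix, 'moon' would also alternate; but it has [tʃ] in both [rotʃa] and [rotʃɛ].
The underlying segment must be /k/; /k/ and /s/ become palato-alveolar [tʃ] and [ʃ] before a front vowel, yielding [tʃ] there.
From [raka] the stem 'tooth' is /rak/; before a front vowel this yields [ratʃɛ].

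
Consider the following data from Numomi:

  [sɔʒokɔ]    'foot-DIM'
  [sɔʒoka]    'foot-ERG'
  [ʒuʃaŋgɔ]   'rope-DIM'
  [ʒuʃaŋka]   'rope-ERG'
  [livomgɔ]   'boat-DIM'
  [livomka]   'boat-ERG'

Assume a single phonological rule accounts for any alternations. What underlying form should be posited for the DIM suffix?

The DIM morpheme has two allomorphs, [-gɔ] and [-kɔ].
The ERG suffix, which begins with [k], is invariant after every stem; so [k] is not altered by any rule here.
So the underlying form is /-gɔ/, and voiced stops become voiceless after a vowel.

/-gɔ/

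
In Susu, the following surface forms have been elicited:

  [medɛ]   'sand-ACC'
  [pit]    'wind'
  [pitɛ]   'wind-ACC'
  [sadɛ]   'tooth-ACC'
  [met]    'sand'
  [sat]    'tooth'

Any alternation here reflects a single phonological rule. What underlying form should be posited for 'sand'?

/med/

'sand' shows [d] ~ [t] at the end of the stem ([medɛ] vs [met]).
The stem 'wind' ([pitɛ], [pit]) shows [t] unchanged in both environments, so [t] cannot be basic with [d] derived before the ACC suffix.
The alternation reflects word-final obstruent devoicing: voiced obstruents become voiceless word-finally. /d/ is underlying.
Hence 'sand' is /med/ underlyingly.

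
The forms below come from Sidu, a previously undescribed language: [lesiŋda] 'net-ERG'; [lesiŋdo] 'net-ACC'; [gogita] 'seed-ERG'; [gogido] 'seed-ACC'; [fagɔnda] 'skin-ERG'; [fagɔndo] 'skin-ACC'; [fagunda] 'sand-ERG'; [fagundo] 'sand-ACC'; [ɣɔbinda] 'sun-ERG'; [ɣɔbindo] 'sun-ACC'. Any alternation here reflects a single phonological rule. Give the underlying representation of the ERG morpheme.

The ERG morpheme has two allomorphs, [-da] and [-ta].
The ACC suffix, which begins with [d], is invariant after every stem; so [d] is not altered by any rule here.
The ERG suffix is therefore /-ta/ underlyingly, with post-nasal voicing: voiceless stops become voiced after a nasal.

/-ta/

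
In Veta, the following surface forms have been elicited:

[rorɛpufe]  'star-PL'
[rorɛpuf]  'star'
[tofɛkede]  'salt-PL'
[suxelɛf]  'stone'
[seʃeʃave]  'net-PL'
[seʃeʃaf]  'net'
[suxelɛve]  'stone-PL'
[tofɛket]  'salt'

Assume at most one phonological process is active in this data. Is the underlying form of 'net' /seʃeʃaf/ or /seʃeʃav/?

The stem for 'net' ends in [v] in [seʃeʃave] but [f] in [seʃeʃaf].
Compare 'star', with invariant [f] in [rorɛpufe] and [rorɛpuf]: an analysis with underlying /f/ and a rule producing [v] before the PL suffix would wrongly predict alternation here too.
The alternation reflects word-final obstruent devoicing: voiced obstruents become voiceless word-finally. /v/ is underlying.

/seʃeʃav/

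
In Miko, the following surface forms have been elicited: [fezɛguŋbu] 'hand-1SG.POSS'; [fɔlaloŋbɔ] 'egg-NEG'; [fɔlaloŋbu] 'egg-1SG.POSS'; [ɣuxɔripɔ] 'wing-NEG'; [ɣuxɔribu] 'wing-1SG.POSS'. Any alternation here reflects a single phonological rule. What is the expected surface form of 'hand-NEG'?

The NEG morpheme has two allomorphs, [-bɔ] and [-pɔ].
By contrast the 1SG.POSS suffix keeps its initial [b] throughout — that segment must be underlying.
So the underlying form is /-pɔ/, and voiceless stops become voiced after a nasal.
After 'hand', which ends in a nasal, the suffix surfaces as [-bɔ], giving [fezɛguŋbɔ].

[fezɛguŋbɔ]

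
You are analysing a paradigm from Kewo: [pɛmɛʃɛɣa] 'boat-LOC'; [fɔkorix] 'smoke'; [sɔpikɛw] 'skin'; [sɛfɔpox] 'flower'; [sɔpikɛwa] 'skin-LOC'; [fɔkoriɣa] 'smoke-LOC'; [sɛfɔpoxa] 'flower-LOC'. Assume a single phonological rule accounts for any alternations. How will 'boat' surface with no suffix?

[pɛmɛʃɛx]

'smoke' shows [ɣ] ~ [x] at the end of the stem ([fɔkoriɣa] vs [fɔkorix]).
Compare 'flower', with invariant [x] in [sɛfɔpoxa] and [sɛfɔpox]: an analysis with underlying /x/ and a rule producing [ɣ] before the LOC suffix would wrongly predict alternation here too.
The underlying segment must be /ɣ/; voiced obstruents become voiceless word-finally, yielding [x] there.
From [pɛmɛʃɛɣa] the stem 'boat' is /pɛmɛʃɛɣ/; word-finally this yields [pɛmɛʃɛx].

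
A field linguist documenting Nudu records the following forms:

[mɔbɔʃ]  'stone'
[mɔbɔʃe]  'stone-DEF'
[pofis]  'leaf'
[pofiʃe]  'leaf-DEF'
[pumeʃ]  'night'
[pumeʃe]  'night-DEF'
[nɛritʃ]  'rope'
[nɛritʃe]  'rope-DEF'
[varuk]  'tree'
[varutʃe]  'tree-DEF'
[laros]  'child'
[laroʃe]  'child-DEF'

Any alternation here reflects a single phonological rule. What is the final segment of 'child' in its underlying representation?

The stem for 'child' ends in [s] in [laros] but [ʃ] in [laroʃe].
Compare 'stone', with invariant [ʃ] in [mɔbɔʃ] and [mɔbɔʃe]: an analysis with underlying /ʃ/ and a rule producing [s] in isolation would wrongly predict alternation here too.
So /s/ is underlying, and a rule of palatalization before a front vowel — /k/ and /s/ become palato-alveolar [tʃ] and [ʃ] before a front vowel — gives [ʃ].

/s/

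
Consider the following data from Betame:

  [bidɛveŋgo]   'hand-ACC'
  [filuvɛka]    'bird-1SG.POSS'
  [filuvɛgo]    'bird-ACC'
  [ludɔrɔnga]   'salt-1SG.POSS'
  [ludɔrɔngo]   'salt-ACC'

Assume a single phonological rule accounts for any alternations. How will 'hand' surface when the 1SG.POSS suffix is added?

[bidɛveŋga]

The 1SG.POSS suffix surfaces as [-ga] and [-ka], depending on the final segment of the stem.
By contrast the ACC suffix keeps its initial [g] throughout — that segment must be underlying.
So the underlying form is /-ka/, and voiceless stops become voiced after a nasal.
After 'hand', which ends in a nasal, the suffix surfaces as [-ga], giving [bidɛveŋga].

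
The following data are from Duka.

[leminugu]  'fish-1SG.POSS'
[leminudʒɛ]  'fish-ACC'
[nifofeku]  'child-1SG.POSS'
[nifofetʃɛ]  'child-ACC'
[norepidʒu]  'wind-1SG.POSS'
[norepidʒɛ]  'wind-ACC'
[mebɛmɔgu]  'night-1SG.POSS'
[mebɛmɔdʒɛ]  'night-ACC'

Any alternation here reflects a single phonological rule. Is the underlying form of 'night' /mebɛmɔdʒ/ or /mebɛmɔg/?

/mebɛmɔg/

The stem for 'night' ends in [g] in [mebɛmɔgu] but [dʒ] in [mebɛmɔdʒɛ].
Compare 'wind', with invariant [dʒ] in [norepidʒu] and [norepidʒɛ]: an analysis with underlying /dʒ/ and a rule producing [g] before the 1SG.POSS suffix would wrongly predict alternation here too.
Therefore /g/ is basic and [dʒ] is derived by palatalization before a front vowel (/k/ and /g/ become palato-alveolar [tʃ] and [dʒ] before a front vowel).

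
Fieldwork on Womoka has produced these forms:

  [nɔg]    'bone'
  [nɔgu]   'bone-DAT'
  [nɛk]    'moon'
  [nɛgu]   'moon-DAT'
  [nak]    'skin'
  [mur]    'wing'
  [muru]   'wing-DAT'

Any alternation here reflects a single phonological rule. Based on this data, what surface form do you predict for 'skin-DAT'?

[nagu]

'moon' shows [k] ~ [g] at the end of the stem ([nɛk] vs [nɛgu]).
Compare 'bone', with invariant [g] in [nɔg] and [nɔgu]: an analysis with underlying /g/ and a rule producing [k] in isolation would wrongly predict alternation here too.
So /k/ is underlying, and a rule of intervocalic voicing — voiceless stops become voiced between vowels — gives [g].
From [nak] the stem 'skin' is /nak/; between vowels this yields [nagu].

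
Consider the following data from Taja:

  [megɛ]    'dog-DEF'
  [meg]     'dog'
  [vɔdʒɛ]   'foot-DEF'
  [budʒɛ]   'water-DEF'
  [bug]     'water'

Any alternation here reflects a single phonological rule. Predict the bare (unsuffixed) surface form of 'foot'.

[vɔg]

The root 'water' surfaces as [budʒɛ] and [bug], with a stem-final [dʒ] ~ [g] alternation.
If /g/ were underlying and a rule turned it into [dʒ] before the DEF suffix, 'dog' would also alternate; but it has [g] in both [megɛ] and [meg].
The alternation reflects depalatalization: palato-alveolar /dʒ/ becomes [g] when no front vowel follows. /dʒ/ is underlying.
The one attested form of 'foot', [vɔdʒɛ], shows underlying /vɔdʒ/. Applying the same rule when no front vowel follows gives [vɔg].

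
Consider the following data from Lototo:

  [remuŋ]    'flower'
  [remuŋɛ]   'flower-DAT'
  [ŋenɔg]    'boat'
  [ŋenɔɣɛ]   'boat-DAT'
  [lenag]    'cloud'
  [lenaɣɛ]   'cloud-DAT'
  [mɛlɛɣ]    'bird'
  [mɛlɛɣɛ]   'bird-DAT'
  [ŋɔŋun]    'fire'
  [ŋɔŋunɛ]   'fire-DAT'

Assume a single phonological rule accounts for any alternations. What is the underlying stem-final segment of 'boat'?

/g/

The root 'boat' surfaces as [ŋenɔg] and [ŋenɔɣɛ], with a stem-final [g] ~ [ɣ] alternation.
But 'bird' keeps [ɣ] in both environments ([mɛlɛɣ], [mɛlɛɣɛ]), so there is no rule changing /ɣ/ to [g] in isolation.
The underlying segment must be /g/; voiced stops become fricatives between vowels, yielding [ɣ] there.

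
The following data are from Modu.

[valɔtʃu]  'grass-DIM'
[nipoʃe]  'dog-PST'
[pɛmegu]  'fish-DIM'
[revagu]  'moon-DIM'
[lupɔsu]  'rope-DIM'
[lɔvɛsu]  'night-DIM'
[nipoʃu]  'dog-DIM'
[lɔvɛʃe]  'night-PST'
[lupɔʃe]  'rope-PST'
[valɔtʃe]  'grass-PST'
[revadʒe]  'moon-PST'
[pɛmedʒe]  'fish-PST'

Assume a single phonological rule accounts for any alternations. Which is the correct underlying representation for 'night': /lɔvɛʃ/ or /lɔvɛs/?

/lɔvɛs/

The root 'night' surfaces as [lɔvɛsu] and [lɔvɛʃe], with a stem-final [s] ~ [ʃ] alternation.
The stem 'dog' ([nipoʃu], [nipoʃe]) shows [ʃ] unchanged in both environments, so [ʃ] cannot be basic with [s] derived before the DIM suffix.
The alternation reflects palatalization before a front vowel: /g/ and /s/ become palato-alveolar [dʒ] and [ʃ] before a front vowel. /s/ is underlying.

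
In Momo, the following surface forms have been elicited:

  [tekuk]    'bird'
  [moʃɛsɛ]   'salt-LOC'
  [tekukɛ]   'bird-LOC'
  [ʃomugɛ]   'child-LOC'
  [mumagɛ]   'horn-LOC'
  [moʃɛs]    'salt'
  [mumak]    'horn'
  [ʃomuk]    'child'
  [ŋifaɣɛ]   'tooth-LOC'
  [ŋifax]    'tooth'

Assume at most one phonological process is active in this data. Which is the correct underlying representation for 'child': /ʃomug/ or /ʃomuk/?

In [ʃomuk] and [ʃomugɛ] the final segment of 'child' alternates: [k] ~ [g].
If /k/ were underlying and a rule turned it into [g] before the LOC suffix, 'bird' would also alternate; but it has [k] in both [tekuk] and [tekukɛ].
Therefore /g/ is basic and [k] is derived by word-final obstruent devoicing (voiced obstruents become voiceless word-finally).

/ʃomug/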